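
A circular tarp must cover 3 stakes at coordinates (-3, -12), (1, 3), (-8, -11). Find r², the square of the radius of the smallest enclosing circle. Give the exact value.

69.25

Call the three points A, B, C in the order given.
Side lengths²: AB² = 241, AC² = 26, BC² = 277.
Since BC² = 277 ≥ 241 + 26 = 267, the angle opposite BC is not acute, so the smallest enclosing circle has BC as diameter.
Centre = midpoint of BC = (-3.5, -4), r² = 277/4 = 69.25.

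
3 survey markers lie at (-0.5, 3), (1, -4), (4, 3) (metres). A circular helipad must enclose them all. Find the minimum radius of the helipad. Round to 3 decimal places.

Call the three points A, B, C in the order given.
Side lengths²: AB² = 51.25, AC² = 20.25, BC² = 58.
Since BC² = 58 < 51.25 + 20.25 = 71.5, the triangle is acute, so the smallest enclosing circle is the circumcircle.
Circumcentre = (1.75, -5/28), r² = 5945/392.
r = √(5945/392) ≈ 3.894.

3.894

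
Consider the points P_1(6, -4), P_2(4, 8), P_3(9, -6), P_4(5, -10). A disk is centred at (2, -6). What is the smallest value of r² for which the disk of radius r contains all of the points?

200

The required radius is the distance from (2, -6) to the farthest point.
Squared distances: 20, 200, 49, 25.
Maximum is 200, attained at P_2.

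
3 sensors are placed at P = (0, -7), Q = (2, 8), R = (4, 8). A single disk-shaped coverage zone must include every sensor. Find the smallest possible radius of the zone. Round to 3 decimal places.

7.762

Side lengths²: PQ² = 229, PR² = 241, QR² = 4.
Since PR² = 241 ≥ 229 + 4 = 233, the angle opposite PR is not acute, so the smallest enclosing circle has PR as diameter.
Centre = midpoint of PR = (2, 0.5), r² = 241/4 = 60.25.
r = √(60.25) ≈ 7.762.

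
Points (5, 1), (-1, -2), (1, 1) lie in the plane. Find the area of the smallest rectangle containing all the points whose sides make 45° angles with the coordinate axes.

In coordinates u = x + y, v = x − y the rectangle is axis-aligned; the map (x,y)→(u,v) scales areas by 2.
u-values: 6, -3, 2; range = 6 − (-3) = 9.
v-values: 4, 1, 0; range = 4 − 0 = 4.
Area = (9 × 4) / 2 = 18.

18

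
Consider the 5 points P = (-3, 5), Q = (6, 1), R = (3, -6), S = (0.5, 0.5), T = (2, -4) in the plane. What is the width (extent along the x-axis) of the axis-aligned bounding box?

9

max x = 6, min x = -3, so width = 9.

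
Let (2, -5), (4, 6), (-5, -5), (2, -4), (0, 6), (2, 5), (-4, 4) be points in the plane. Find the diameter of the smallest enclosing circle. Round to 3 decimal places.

14.213

The farthest pair is (4, 6)–(-5, -5) with squared distance 202. The circle on this segment as diameter has centre (-0.5, 0.5) and r² = 202/4 = 50.5.
Check (2, -5): distance² to centre = 36.5 ≤ 50.5, so it lies inside.
All remaining points lie in this disk, and no smaller disk contains both endpoints, so this is the minimum enclosing circle.
Diameter = 2r = 2√(50.5) ≈ 14.213.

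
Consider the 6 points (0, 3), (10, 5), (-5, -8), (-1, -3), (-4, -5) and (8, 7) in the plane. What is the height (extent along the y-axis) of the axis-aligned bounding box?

max y = 7, min y = -8, so height = 15.

15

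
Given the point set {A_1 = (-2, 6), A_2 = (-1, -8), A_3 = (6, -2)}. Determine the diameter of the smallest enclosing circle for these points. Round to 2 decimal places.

Side lengths²: A_1A_2² = 197, A_1A_3² = 128, A_2A_3² = 85.
Since A_1A_2² = 197 < 128 + 85 = 213, the triangle is acute, so the smallest enclosing circle is the circumcircle.
Circumcentre = (-25/26, -25/26), r² = 16745/338.
Diameter = 2r = 2√(16745/338) ≈ 14.08.

14.08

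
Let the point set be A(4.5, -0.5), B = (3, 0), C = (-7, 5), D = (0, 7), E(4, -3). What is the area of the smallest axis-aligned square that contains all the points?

132.25

The bounding box has width 11.5 and height 10.
An axis-aligned square enclosing the set must have side ≥ max(width, height).
So the minimum side is max(11.5, 10) = 11.5.
Area = 11.5² = 132.25.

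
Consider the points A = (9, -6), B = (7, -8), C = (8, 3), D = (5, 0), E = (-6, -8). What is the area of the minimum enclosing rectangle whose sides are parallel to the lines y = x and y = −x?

162.5

In coordinates u = x + y, v = x − y the rectangle is axis-aligned; the map (x,y)→(u,v) scales areas by 2.
u-values: 3, -1, 11, 5, -14; range = 11 − (-14) = 25.
v-values: 15, 15, 5, 5, 2; range = 15 − 2 = 13.
Area = (25 × 13) / 2 = 162.5.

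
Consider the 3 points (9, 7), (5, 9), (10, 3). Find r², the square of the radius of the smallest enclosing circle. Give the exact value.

15.25

Call the three points A, B, C in the order given.
Side lengths²: AB² = 20, AC² = 17, BC² = 61.
Since BC² = 61 ≥ 20 + 17 = 37, the angle opposite BC is not acute, so the smallest enclosing circle has BC as diameter.
Centre = midpoint of BC = (7.5, 6), r² = 61/4 = 15.25.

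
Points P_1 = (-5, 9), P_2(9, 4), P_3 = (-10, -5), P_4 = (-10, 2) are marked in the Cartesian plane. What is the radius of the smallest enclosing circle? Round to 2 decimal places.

By Welzl's lemma the MEC is supported by two points (diametrically opposite) or three points (on a circumcircle).
The farthest pair is P_2–P_3 with squared distance 442. The circle on this segment as diameter has centre (-0.5, -0.5) and r² = 442/4 = 110.5.
Check P_1: distance² to centre = 110.5 ≤ 110.5, so it lies inside.
All remaining points lie in this disk, and no smaller disk contains both endpoints, so this is the minimum enclosing circle.
r = √(110.5) ≈ 10.51.

10.51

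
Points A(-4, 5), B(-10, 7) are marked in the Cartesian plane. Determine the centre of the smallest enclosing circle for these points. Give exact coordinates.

The smallest circle enclosing two points has them as diameter endpoints.
Centre = midpoint = (-7, 6); r² = |AB|²/4 = 40/4 = 10.
Centre = (-7, 6).

(-7, 6)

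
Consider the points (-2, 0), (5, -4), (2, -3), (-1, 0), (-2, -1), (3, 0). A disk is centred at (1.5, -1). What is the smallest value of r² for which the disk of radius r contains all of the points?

The required radius is the distance from (1.5, -1) to the farthest point.
Squared distances: 13.25, 21.25, 4.25, 7.25, 12.25, 3.25.
Maximum is 21.25, attained at (5, -4).

21.25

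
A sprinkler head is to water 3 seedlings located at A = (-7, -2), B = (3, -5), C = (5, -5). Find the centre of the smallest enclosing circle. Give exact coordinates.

(-1, -3.5)

Side lengths²: AB² = 109, AC² = 153, BC² = 4.
Since AC² = 153 ≥ 109 + 4 = 113, the angle opposite AC is not acute, so the smallest enclosing circle has AC as diameter.
Centre = midpoint of AC = (-1, -3.5), r² = 153/4 = 38.25.
Centre = (-1, -3.5).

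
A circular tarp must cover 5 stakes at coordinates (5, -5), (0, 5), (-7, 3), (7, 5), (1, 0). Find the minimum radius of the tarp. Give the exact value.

130/17

A smallest enclosing disk is always determined by at most three of the input points on its boundary.
The minimum enclosing circle is determined by three boundary points: (5, -5), (-7, 3), (7, 5).
Their circumcentre is (7/17, 19/17) with r² = 16900/289.
The farthest remaining point (0, 5) is at distance² 4405/289 ≤ 16900/289.
r = √(16900/289) = 130/17.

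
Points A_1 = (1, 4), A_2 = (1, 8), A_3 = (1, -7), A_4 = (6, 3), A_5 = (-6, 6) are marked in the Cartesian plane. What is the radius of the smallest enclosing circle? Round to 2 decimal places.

The minimum enclosing circle of a finite set is fixed by two of the points (as a diameter) or three (as a circumcircle).
The minimum enclosing circle is determined by three boundary points: A_2, A_3, A_5.
Their circumcentre is (-9/14, 0.5) with r² = 5777/98.
The farthest remaining point A_4 is at distance² 4937/98 ≤ 5777/98.
r = √(5777/98) ≈ 7.68.

7.68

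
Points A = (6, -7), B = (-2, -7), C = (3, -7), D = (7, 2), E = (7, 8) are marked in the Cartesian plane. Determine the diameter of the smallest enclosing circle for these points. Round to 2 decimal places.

17.49

A smallest enclosing disk is always determined by at most three of the input points on its boundary.
The farthest pair is B–E with squared distance 306. The circle on this segment as diameter has centre (2.5, 0.5) and r² = 306/4 = 76.5.
Check A: distance² to centre = 68.5 ≤ 76.5, so it lies inside.
All remaining points lie in this disk, and no smaller disk contains both endpoints, so this is the minimum enclosing circle.
Diameter = 2r = 2√(76.5) ≈ 17.49.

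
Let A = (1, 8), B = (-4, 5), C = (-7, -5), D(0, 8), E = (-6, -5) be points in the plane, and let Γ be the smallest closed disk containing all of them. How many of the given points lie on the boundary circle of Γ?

2

The minimum enclosing circle of a finite set is fixed by two of the points (as a diameter) or three (as a circumcircle).
The farthest pair is A–C with squared distance 233. The circle on this segment as diameter has centre (-3, 1.5) and r² = 233/4 = 58.25.
Check B: distance² to centre = 13.25 ≤ 58.25, so it lies inside.
All remaining points lie in this disk, and no smaller disk contains both endpoints, so this is the minimum enclosing circle.
The points at distance exactly r from the centre are A, C — 2 points.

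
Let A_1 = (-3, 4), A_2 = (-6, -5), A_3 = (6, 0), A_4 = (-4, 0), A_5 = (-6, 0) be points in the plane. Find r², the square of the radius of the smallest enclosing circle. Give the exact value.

81965/1922

A smallest enclosing disk is always determined by at most three of the input points on its boundary.
The minimum enclosing circle is determined by three boundary points: A_1, A_2, A_3.
Their circumcentre is (-15/62, -119/62) with r² = 81965/1922.
The farthest remaining point A_5 is at distance² 70805/1922 ≤ 81965/1922.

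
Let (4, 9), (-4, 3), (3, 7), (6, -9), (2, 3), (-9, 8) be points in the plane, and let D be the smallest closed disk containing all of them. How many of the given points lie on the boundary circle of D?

A smallest enclosing disk is always determined by at most three of the input points on its boundary.
The farthest pair is (6, -9)–(-9, 8) with squared distance 514. The circle on this segment as diameter has centre (-1.5, -0.5) and r² = 514/4 = 128.5.
Check (4, 9): distance² to centre = 120.5 ≤ 128.5, so it lies inside.
All remaining points lie in this disk, and no smaller disk contains both endpoints, so this is the minimum enclosing circle.
The points at distance exactly r from the centre are (6, -9), (-9, 8) — 2 points.

2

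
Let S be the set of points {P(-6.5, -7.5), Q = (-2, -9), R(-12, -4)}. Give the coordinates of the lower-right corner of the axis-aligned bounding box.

x-range [-12, -2], y-range [-9, -4].
The lower-right corner is (-2, -9).

(-2, -9)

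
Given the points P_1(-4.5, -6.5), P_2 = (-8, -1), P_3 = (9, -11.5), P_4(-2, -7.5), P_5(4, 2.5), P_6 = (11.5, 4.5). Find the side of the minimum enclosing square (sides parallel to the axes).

19.5

The bounding box has width 19.5 and height 16.
An axis-aligned square enclosing the set must have side ≥ max(width, height).
So the minimum side is max(19.5, 16) = 19.5.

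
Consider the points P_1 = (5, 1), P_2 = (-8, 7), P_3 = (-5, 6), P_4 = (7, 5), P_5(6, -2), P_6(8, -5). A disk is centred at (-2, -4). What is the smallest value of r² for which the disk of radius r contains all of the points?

162

The required radius is the distance from (-2, -4) to the farthest point.
Squared distances: 74, 157, 109, 162, 68, 101.
Maximum is 162, attained at P_4.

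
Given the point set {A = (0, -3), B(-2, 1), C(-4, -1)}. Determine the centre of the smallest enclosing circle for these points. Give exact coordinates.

Side lengths²: AB² = 20, AC² = 20, BC² = 8.
Since AC² = 20 < 20 + 8 = 28, the triangle is acute, so the smallest enclosing circle is the circumcircle.
Circumcentre = (-5/3, -4/3), r² = 50/9.
Centre = (-5/3, -4/3).

(-5/3, -4/3)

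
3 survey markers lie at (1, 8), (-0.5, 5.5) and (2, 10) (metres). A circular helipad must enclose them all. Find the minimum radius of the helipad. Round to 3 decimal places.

2.574

Call the three points A, B, C in the order given.
Side lengths²: AB² = 8.5, AC² = 5, BC² = 26.5.
Since BC² = 26.5 ≥ 8.5 + 5 = 13.5, the angle opposite BC is not acute, so the smallest enclosing circle has BC as diameter.
Centre = midpoint of BC = (0.75, 7.75), r² = 26.5/4 = 6.625.
r = √(6.625) ≈ 2.574.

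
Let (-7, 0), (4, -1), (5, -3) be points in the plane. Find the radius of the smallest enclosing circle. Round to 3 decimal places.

6.185

Call the three points A, B, C in the order given.
Side lengths²: AB² = 122, AC² = 153, BC² = 5.
Since AC² = 153 ≥ 122 + 5 = 127, the angle opposite AC is not acute, so the smallest enclosing circle has AC as diameter.
Centre = midpoint of AC = (-1, -1.5), r² = 153/4 = 38.25.
r = √(38.25) ≈ 6.185.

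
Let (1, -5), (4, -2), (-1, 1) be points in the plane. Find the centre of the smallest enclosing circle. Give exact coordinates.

Call the three points A, B, C in the order given.
Side lengths²: AB² = 18, AC² = 40, BC² = 34.
Since AC² = 40 < 34 + 18 = 52, the triangle is acute, so the smallest enclosing circle is the circumcircle.
Circumcentre = (0.75, -1.75), r² = 10.625.
Centre = (0.75, -1.75).

(0.75, -1.75)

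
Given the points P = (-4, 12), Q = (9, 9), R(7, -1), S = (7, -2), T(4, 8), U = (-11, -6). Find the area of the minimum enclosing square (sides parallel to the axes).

400

The bounding box has width 20 and height 18.
An axis-aligned square enclosing the set must have side ≥ max(width, height).
So the minimum side is max(20, 18) = 20.
Area = 20² = 400.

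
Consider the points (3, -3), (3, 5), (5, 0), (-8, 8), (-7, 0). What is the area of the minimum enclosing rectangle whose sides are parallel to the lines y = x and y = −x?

165

In coordinates u = x + y, v = x − y the rectangle is axis-aligned; the map (x,y)→(u,v) scales areas by 2.
u-values: 0, 8, 5, 0, -7; range = 8 − (-7) = 15.
v-values: 6, -2, 5, -16, -7; range = 6 − (-16) = 22.
Area = (15 × 22) / 2 = 165.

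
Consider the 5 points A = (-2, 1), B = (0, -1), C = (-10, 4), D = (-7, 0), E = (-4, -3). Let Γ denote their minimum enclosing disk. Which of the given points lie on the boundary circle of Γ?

By Welzl's lemma the MEC is supported by two points (diametrically opposite) or three points (on a circumcircle).
The farthest pair is B–C with squared distance 125. The circle on this segment as diameter has centre (-5, 1.5) and r² = 125/4 = 31.25.
Check A: distance² to centre = 9.25 ≤ 31.25, so it lies inside.
All remaining points lie in this disk, and no smaller disk contains both endpoints, so this is the minimum enclosing circle.
The points at distance exactly r from the centre are B, C — 2 points.

B, C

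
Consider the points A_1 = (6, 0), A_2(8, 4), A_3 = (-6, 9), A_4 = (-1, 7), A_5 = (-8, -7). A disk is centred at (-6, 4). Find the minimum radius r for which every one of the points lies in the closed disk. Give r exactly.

14

The required radius is the distance from (-6, 4) to the farthest point.
Squared distances: 160, 196, 25, 34, 125.
Maximum is 196, attained at A_2.
r = √196 = 14.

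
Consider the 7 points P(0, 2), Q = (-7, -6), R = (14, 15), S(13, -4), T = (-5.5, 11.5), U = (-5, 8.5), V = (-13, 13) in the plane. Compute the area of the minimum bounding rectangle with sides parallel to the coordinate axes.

x ranges over [-13, 14], width 27.
y ranges over [-6, 15], height 21.
Area = 27 × 21 = 567.

567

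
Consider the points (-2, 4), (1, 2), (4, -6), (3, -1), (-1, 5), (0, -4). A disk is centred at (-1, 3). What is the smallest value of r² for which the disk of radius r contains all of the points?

The required radius is the distance from (-1, 3) to the farthest point.
Squared distances: 2, 5, 106, 32, 4, 50.
Maximum is 106, attained at (4, -6).

106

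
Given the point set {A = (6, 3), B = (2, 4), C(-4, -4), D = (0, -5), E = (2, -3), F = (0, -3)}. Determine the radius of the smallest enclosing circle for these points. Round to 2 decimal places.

6.10

The minimum enclosing circle of a finite set is fixed by two of the points (as a diameter) or three (as a circumcircle).
The farthest pair is A–C with squared distance 149. The circle on this segment as diameter has centre (1, -0.5) and r² = 149/4 = 37.25.
Check B: distance² to centre = 21.25 ≤ 37.25, so it lies inside.
All remaining points lie in this disk, and no smaller disk contains both endpoints, so this is the minimum enclosing circle.
r = √(37.25) ≈ 6.10.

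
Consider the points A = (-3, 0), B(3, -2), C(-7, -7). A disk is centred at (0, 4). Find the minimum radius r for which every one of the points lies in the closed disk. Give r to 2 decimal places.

The required radius is the distance from (0, 4) to the farthest point.
Squared distances: 25, 45, 170.
Maximum is 170, attained at C.
r = √170 ≈ 13.04.

13.04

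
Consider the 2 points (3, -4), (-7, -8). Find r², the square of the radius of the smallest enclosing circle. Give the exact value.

29

The smallest circle enclosing two points has them as diameter endpoints.
Centre = midpoint = (-2, -6); r² = |(3, -4)−(-7, -8)|²/4 = 116/4 = 29.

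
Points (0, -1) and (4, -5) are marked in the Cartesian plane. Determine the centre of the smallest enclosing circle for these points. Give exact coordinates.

(2, -3)

The smallest circle enclosing two points has them as diameter endpoints.
Centre = midpoint = (2, -3); r² = |(0, -1)−(4, -5)|²/4 = 32/4 = 8.
Centre = (2, -3).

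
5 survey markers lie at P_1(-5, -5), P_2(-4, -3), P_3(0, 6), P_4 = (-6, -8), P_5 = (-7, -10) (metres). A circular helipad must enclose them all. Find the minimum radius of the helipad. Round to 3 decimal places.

The minimum enclosing circle of a finite set is fixed by two of the points (as a diameter) or three (as a circumcircle).
The farthest pair is P_3–P_5 with squared distance 305. The circle on this segment as diameter has centre (-3.5, -2) and r² = 305/4 = 76.25.
Check P_1: distance² to centre = 11.25 ≤ 76.25, so it lies inside.
All remaining points lie in this disk, and no smaller disk contains both endpoints, so this is the minimum enclosing circle.
r = √(76.25) ≈ 8.732.

8.732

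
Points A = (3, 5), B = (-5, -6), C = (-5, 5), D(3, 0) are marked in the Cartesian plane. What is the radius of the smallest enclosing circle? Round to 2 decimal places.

6.80

By Welzl's lemma the MEC is supported by two points (diametrically opposite) or three points (on a circumcircle).
The farthest pair is A–B with squared distance 185. The circle on this segment as diameter has centre (-1, -0.5) and r² = 185/4 = 46.25.
Check C: distance² to centre = 46.25 ≤ 46.25, so it lies inside.
All remaining points lie in this disk, and no smaller disk contains both endpoints, so this is the minimum enclosing circle.
r = √(46.25) ≈ 6.80.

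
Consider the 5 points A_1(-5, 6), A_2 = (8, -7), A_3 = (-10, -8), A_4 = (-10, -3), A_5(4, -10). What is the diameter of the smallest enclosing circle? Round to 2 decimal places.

The minimum enclosing circle of a finite set is fixed by two of the points (as a diameter) or three (as a circumcircle).
The minimum enclosing circle is determined by three boundary points: A_1, A_2, A_3.
Their circumcentre is (-47/38, -123/38) with r² = 71825/722.
The farthest remaining point A_4 is at distance² 55485/722 ≤ 71825/722.
Diameter = 2r = 2√(71825/722) ≈ 19.95.

19.95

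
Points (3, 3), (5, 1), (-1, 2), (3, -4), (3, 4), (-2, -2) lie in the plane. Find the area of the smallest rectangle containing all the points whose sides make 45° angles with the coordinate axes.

55

In coordinates u = x + y, v = x − y the rectangle is axis-aligned; the map (x,y)→(u,v) scales areas by 2.
u-values: 6, 6, 1, -1, 7, -4; range = 7 − (-4) = 11.
v-values: 0, 4, -3, 7, -1, 0; range = 7 − (-3) = 10.
Area = (11 × 10) / 2 = 55.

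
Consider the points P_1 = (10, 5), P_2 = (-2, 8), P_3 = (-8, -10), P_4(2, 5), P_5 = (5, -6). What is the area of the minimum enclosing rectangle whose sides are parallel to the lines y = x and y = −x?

In coordinates u = x + y, v = x − y the rectangle is axis-aligned; the map (x,y)→(u,v) scales areas by 2.
u-values: 15, 6, -18, 7, -1; range = 15 − (-18) = 33.
v-values: 5, -10, 2, -3, 11; range = 11 − (-10) = 21.
Area = (33 × 21) / 2 = 346.5.

346.5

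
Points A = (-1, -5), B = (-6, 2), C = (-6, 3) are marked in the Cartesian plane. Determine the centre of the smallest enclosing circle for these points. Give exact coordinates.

(-3.5, -1)

Side lengths²: AB² = 74, AC² = 89, BC² = 1.
Since AC² = 89 ≥ 74 + 1 = 75, the angle opposite AC is not acute, so the smallest enclosing circle has AC as diameter.
Centre = midpoint of AC = (-3.5, -1), r² = 89/4 = 22.25.
Centre = (-3.5, -1).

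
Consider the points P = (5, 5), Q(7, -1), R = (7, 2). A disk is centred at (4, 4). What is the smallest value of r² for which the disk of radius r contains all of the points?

The required radius is the distance from (4, 4) to the farthest point.
Squared distances: 2, 34, 13.
Maximum is 34, attained at Q.

34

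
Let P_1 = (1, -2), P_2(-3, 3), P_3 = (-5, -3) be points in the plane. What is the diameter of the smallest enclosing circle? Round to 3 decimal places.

Side lengths²: P_1P_2² = 41, P_1P_3² = 37, P_2P_3² = 40.
Since P_1P_2² = 41 < 40 + 37 = 77, the triangle is acute, so the smallest enclosing circle is the circumcircle.
Circumcentre = (-79/34, -19/34), r² = 7585/578.
Diameter = 2r = 2√(7585/578) ≈ 7.245.

7.245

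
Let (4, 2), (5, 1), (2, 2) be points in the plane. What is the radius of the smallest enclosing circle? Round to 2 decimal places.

1.58

Call the three points A, B, C in the order given.
Side lengths²: AB² = 2, AC² = 4, BC² = 10.
Since BC² = 10 ≥ 4 + 2 = 6, the angle opposite BC is not acute, so the smallest enclosing circle has BC as diameter.
Centre = midpoint of BC = (3.5, 1.5), r² = 10/4 = 2.5.
r = √(2.5) ≈ 1.58.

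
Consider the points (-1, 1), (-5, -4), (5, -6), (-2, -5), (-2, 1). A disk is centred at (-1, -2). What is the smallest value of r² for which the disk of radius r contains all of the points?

52

The required radius is the distance from (-1, -2) to the farthest point.
Squared distances: 9, 20, 52, 10, 10.
Maximum is 52, attained at (5, -6).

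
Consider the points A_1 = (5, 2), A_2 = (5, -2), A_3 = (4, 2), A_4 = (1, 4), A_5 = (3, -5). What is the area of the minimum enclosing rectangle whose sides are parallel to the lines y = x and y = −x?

In coordinates u = x + y, v = x − y the rectangle is axis-aligned; the map (x,y)→(u,v) scales areas by 2.
u-values: 7, 3, 6, 5, -2; range = 7 − (-2) = 9.
v-values: 3, 7, 2, -3, 8; range = 8 − (-3) = 11.
Area = (9 × 11) / 2 = 49.5.

49.5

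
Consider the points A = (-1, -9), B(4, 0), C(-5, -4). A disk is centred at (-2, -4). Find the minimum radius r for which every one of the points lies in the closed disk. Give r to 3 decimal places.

7.211

The required radius is the distance from (-2, -4) to the farthest point.
Squared distances: 26, 52, 9.
Maximum is 52, attained at B.
r = √52 ≈ 7.211.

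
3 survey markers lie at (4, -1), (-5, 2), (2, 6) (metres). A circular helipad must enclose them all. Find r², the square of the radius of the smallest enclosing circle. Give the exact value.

17225/722

Call the three points A, B, C in the order given.
Side lengths²: AB² = 90, AC² = 53, BC² = 65.
Since AB² = 90 < 65 + 53 = 118, the triangle is acute, so the smallest enclosing circle is the circumcircle.
Circumcentre = (-5/38, 61/38), r² = 17225/722.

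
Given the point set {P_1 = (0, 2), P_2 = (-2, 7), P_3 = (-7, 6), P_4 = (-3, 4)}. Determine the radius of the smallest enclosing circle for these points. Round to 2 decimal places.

The minimum enclosing circle of a finite set is fixed by two of the points (as a diameter) or three (as a circumcircle).
The farthest pair is P_1–P_3 with squared distance 65. The circle on this segment as diameter has centre (-3.5, 4) and r² = 65/4 = 16.25.
Check P_2: distance² to centre = 11.25 ≤ 16.25, so it lies inside.
All remaining points lie in this disk, and no smaller disk contains both endpoints, so this is the minimum enclosing circle.
r = √(16.25) ≈ 4.03.

4.03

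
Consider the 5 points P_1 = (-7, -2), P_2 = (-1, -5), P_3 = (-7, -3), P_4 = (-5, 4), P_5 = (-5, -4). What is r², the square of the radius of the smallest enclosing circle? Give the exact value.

24.25

By Welzl's lemma the MEC is supported by two points (diametrically opposite) or three points (on a circumcircle).
The farthest pair is P_2–P_4 with squared distance 97. The circle on this segment as diameter has centre (-3, -0.5) and r² = 97/4 = 24.25.
Check P_1: distance² to centre = 18.25 ≤ 24.25, so it lies inside.
All remaining points lie in this disk, and no smaller disk contains both endpoints, so this is the minimum enclosing circle.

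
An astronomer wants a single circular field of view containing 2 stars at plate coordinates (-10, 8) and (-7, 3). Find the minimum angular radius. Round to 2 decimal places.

The smallest circle enclosing two points has them as diameter endpoints.
Centre = midpoint = (-8.5, 5.5); r² = |(-10, 8)−(-7, 3)|²/4 = 34/4 = 8.5.
r = √(8.5) ≈ 2.92.

2.92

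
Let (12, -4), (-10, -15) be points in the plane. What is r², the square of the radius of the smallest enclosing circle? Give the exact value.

151.25

The smallest circle enclosing two points has them as diameter endpoints.
Centre = midpoint = (1, -9.5); r² = |(12, -4)−(-10, -15)|²/4 = 605/4 = 151.25.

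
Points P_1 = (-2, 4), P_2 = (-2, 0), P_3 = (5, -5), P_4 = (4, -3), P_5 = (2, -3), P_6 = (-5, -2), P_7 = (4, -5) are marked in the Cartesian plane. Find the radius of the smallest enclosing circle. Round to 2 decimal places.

5.79

A smallest enclosing disk is always determined by at most three of the input points on its boundary.
The minimum enclosing circle is determined by three boundary points: P_1, P_3, P_6.
Their circumcentre is (33/46, -51/46) with r² = 35425/1058.
The farthest remaining point P_7 is at distance² 27421/1058 ≤ 35425/1058.
r = √(35425/1058) ≈ 5.79.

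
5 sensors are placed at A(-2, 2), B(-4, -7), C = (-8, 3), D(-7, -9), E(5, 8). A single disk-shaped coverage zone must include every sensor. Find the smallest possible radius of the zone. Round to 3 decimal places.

10.404

By Welzl's lemma the MEC is supported by two points (diametrically opposite) or three points (on a circumcircle).
The farthest pair is D–E with squared distance 433. The circle on this segment as diameter has centre (-1, -0.5) and r² = 433/4 = 108.25.
Check A: distance² to centre = 7.25 ≤ 108.25, so it lies inside.
All remaining points lie in this disk, and no smaller disk contains both endpoints, so this is the minimum enclosing circle.
r = √(108.25) ≈ 10.404.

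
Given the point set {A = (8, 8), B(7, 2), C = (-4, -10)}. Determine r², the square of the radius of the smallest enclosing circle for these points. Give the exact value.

Side lengths²: AB² = 37, AC² = 468, BC² = 265.
Since AC² = 468 ≥ 265 + 37 = 302, the angle opposite AC is not acute, so the smallest enclosing circle has AC as diameter.
Centre = midpoint of AC = (2, -1), r² = 468/4 = 117.

117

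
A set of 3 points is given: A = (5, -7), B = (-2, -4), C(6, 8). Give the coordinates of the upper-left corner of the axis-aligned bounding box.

x-range [-2, 6], y-range [-7, 8].
The upper-left corner is (-2, 8).

(-2, 8)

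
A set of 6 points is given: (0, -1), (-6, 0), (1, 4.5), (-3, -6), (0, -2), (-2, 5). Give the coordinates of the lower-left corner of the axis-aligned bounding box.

(-6, -6)

x-range [-6, 1], y-range [-6, 5].
The lower-left corner is (-6, -6).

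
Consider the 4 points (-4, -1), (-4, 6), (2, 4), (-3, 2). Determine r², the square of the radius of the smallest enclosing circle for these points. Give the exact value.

The minimum enclosing circle of a finite set is fixed by two of the points (as a diameter) or three (as a circumcircle).
The minimum enclosing circle is determined by three boundary points: (-4, -1), (-4, 6), (2, 4).
Their circumcentre is (-11/6, 2.5) with r² = 305/18.
The farthest remaining point (-3, 2) is at distance² 29/18 ≤ 305/18.

305/18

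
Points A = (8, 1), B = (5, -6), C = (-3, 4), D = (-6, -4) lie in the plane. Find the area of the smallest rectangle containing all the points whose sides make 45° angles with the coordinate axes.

171

In coordinates u = x + y, v = x − y the rectangle is axis-aligned; the map (x,y)→(u,v) scales areas by 2.
u-values: 9, -1, 1, -10; range = 9 − (-10) = 19.
v-values: 7, 11, -7, -2; range = 11 − (-7) = 18.
Area = (19 × 18) / 2 = 171.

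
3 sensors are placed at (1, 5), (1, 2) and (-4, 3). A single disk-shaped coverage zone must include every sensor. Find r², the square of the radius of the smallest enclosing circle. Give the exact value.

Call the three points A, B, C in the order given.
Side lengths²: AB² = 9, AC² = 29, BC² = 26.
Since AC² = 29 < 26 + 9 = 35, the triangle is acute, so the smallest enclosing circle is the circumcircle.
Circumcentre = (-1.3, 3.5), r² = 7.54.

7.54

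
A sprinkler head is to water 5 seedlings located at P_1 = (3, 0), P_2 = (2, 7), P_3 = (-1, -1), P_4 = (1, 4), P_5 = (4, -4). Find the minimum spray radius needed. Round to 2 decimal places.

5.59

A smallest enclosing disk is always determined by at most three of the input points on its boundary.
The farthest pair is P_2–P_5 with squared distance 125. The circle on this segment as diameter has centre (3, 1.5) and r² = 125/4 = 31.25.
Check P_1: distance² to centre = 2.25 ≤ 31.25, so it lies inside.
All remaining points lie in this disk, and no smaller disk contains both endpoints, so this is the minimum enclosing circle.
r = √(31.25) ≈ 5.59.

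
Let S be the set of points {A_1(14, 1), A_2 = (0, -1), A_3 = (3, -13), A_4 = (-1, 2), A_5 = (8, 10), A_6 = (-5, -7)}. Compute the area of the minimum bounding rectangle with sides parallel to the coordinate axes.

x ranges over [-5, 14], width 19.
y ranges over [-13, 10], height 23.
Area = 19 × 23 = 437.

437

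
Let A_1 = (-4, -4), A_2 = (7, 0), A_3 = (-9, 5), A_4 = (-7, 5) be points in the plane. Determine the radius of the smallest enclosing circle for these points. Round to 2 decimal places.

The minimum enclosing circle of a finite set is fixed by two of the points (as a diameter) or three (as a circumcircle).
The farthest pair is A_2–A_3 with squared distance 281. The circle on this segment as diameter has centre (-1, 2.5) and r² = 281/4 = 70.25.
Check A_1: distance² to centre = 51.25 ≤ 70.25, so it lies inside.
All remaining points lie in this disk, and no smaller disk contains both endpoints, so this is the minimum enclosing circle.
r = √(70.25) ≈ 8.38.

8.38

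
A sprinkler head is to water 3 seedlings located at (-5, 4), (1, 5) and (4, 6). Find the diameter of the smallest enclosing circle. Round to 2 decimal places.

Call the three points A, B, C in the order given.
Side lengths²: AB² = 37, AC² = 85, BC² = 10.
Since AC² = 85 ≥ 37 + 10 = 47, the angle opposite AC is not acute, so the smallest enclosing circle has AC as diameter.
Centre = midpoint of AC = (-0.5, 5), r² = 85/4 = 21.25.
Diameter = 2r = 2√(21.25) ≈ 9.22.

9.22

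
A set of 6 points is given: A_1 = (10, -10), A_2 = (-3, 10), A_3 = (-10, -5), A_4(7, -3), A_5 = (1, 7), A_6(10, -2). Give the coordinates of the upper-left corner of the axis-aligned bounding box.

x-range [-10, 10], y-range [-10, 10].
The upper-left corner is (-10, 10).

(-10, 10)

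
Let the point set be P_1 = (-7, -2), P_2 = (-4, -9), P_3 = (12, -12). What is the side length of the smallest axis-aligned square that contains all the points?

The bounding box has width 19 and height 10.
An axis-aligned square enclosing the set must have side ≥ max(width, height).
So the minimum side is max(19, 10) = 19.

19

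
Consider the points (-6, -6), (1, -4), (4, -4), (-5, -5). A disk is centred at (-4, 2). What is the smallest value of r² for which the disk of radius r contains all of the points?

100

The required radius is the distance from (-4, 2) to the farthest point.
Squared distances: 68, 61, 100, 50.
Maximum is 100, attained at (4, -4).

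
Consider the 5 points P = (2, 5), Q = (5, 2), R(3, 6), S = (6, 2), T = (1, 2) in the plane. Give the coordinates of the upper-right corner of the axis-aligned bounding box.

x-range [1, 6], y-range [2, 6].
The upper-right corner is (6, 6).

(6, 6)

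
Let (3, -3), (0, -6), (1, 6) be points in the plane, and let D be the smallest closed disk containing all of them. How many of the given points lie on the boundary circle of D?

Call the three points A, B, C in the order given.
Side lengths²: AB² = 18, AC² = 85, BC² = 145.
Since BC² = 145 ≥ 85 + 18 = 103, the angle opposite BC is not acute, so the smallest enclosing circle has BC as diameter.
Centre = midpoint of BC = (0.5, 0), r² = 145/4 = 36.25.
The points at distance exactly r from the centre are (0, -6), (1, 6) — 2 points.

2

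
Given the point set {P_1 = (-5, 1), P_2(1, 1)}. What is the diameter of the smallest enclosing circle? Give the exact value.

6

The smallest circle enclosing two points has them as diameter endpoints.
Centre = midpoint = (-2, 1); r² = |P_1P_2|²/4 = 36/4 = 9.
Diameter = 2r = 2√9 = 6.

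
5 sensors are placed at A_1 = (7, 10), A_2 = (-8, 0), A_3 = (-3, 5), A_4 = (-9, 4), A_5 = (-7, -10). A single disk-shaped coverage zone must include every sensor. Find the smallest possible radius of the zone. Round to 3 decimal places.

12.207

The farthest pair is A_1–A_5 with squared distance 596. The circle on this segment as diameter has centre (0, 0) and r² = 596/4 = 149.
Check A_2: distance² to centre = 64 ≤ 149, so it lies inside.
All remaining points lie in this disk, and no smaller disk contains both endpoints, so this is the minimum enclosing circle.
r = √149 ≈ 12.207.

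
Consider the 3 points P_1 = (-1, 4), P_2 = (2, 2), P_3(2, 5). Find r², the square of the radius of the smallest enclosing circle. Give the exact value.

Side lengths²: P_1P_2² = 13, P_1P_3² = 10, P_2P_3² = 9.
Since P_1P_2² = 13 < 10 + 9 = 19, the triangle is acute, so the smallest enclosing circle is the circumcircle.
Circumcentre = (5/6, 3.5), r² = 65/18.

65/18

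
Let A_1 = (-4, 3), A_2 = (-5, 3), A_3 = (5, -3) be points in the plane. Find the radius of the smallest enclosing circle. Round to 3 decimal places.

5.831

Side lengths²: A_1A_2² = 1, A_1A_3² = 117, A_2A_3² = 136.
Since A_2A_3² = 136 ≥ 117 + 1 = 118, the angle opposite A_2A_3 is not acute, so the smallest enclosing circle has A_2A_3 as diameter.
Centre = midpoint of A_2A_3 = (0, 0), r² = 136/4 = 34.
r = √34 ≈ 5.831.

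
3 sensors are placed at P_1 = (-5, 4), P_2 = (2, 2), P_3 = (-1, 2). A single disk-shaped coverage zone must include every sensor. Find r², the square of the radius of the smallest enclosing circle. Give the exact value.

13.25

Side lengths²: P_1P_2² = 53, P_1P_3² = 20, P_2P_3² = 9.
Since P_1P_2² = 53 ≥ 20 + 9 = 29, the angle opposite P_1P_2 is not acute, so the smallest enclosing circle has P_1P_2 as diameter.
Centre = midpoint of P_1P_2 = (-1.5, 3), r² = 53/4 = 13.25.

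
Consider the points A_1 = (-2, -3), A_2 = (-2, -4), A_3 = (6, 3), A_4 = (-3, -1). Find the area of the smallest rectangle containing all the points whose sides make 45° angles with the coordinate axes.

37.5

In coordinates u = x + y, v = x − y the rectangle is axis-aligned; the map (x,y)→(u,v) scales areas by 2.
u-values: -5, -6, 9, -4; range = 9 − (-6) = 15.
v-values: 1, 2, 3, -2; range = 3 − (-2) = 5.
Area = (15 × 5) / 2 = 37.5.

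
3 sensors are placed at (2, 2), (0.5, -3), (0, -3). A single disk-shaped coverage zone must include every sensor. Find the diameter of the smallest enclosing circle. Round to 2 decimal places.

5.39

Call the three points A, B, C in the order given.
Side lengths²: AB² = 27.25, AC² = 29, BC² = 0.25.
Since AC² = 29 ≥ 27.25 + 0.25 = 27.5, the angle opposite AC is not acute, so the smallest enclosing circle has AC as diameter.
Centre = midpoint of AC = (1, -0.5), r² = 29/4 = 7.25.
Diameter = 2r = 2√(7.25) ≈ 5.39.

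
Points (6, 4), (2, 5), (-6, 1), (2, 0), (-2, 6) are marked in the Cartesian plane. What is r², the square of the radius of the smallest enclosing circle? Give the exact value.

By Welzl's lemma the MEC is supported by two points (diametrically opposite) or three points (on a circumcircle).
The farthest pair is (6, 4)–(-6, 1) with squared distance 153. The circle on this segment as diameter has centre (0, 2.5) and r² = 153/4 = 38.25.
Check (2, 5): distance² to centre = 10.25 ≤ 38.25, so it lies inside.
All remaining points lie in this disk, and no smaller disk contains both endpoints, so this is the minimum enclosing circle.

38.25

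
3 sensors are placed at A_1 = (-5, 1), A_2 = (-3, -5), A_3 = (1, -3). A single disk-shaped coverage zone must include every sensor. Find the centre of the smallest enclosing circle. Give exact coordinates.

Side lengths²: A_1A_2² = 40, A_1A_3² = 52, A_2A_3² = 20.
Since A_1A_3² = 52 < 40 + 20 = 60, the triangle is acute, so the smallest enclosing circle is the circumcircle.
Circumcentre = (-16/7, -10/7), r² = 650/49.
Centre = (-16/7, -10/7).

(-16/7, -10/7)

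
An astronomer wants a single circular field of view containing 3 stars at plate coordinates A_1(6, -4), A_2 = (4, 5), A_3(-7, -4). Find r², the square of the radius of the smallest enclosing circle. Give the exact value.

8585/162

Side lengths²: A_1A_2² = 85, A_1A_3² = 169, A_2A_3² = 202.
Since A_2A_3² = 202 < 169 + 85 = 254, the triangle is acute, so the smallest enclosing circle is the circumcircle.
Circumcentre = (-0.5, -13/18), r² = 8585/162.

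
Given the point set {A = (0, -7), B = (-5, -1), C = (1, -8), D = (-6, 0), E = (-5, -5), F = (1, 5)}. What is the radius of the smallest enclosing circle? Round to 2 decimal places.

A smallest enclosing disk is always determined by at most three of the input points on its boundary.
The minimum enclosing circle is determined by three boundary points: C, D, F.
Their circumcentre is (5/14, -1.5) with r² = 4181/98.
The farthest remaining point E is at distance² 4013/98 ≤ 4181/98.
r = √(4181/98) ≈ 6.53.

6.53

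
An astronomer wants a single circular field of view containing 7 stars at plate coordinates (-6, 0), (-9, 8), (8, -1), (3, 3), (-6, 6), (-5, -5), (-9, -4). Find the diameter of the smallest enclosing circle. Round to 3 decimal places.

By Welzl's lemma the MEC is supported by two points (diametrically opposite) or three points (on a circumcircle).
The minimum enclosing circle is determined by three boundary points: (-9, 8), (8, -1), (-9, -4).
Their circumcentre is (-22/17, 2) with r² = 27565/289.
The farthest remaining point (-5, -5) is at distance² 18130/289 ≤ 27565/289.
Diameter = 2r = 2√(27565/289) ≈ 19.533.

19.533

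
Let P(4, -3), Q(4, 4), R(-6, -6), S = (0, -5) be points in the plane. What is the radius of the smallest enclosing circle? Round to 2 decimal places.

7.07

The minimum enclosing circle of a finite set is fixed by two of the points (as a diameter) or three (as a circumcircle).
The farthest pair is Q–R with squared distance 200. The circle on this segment as diameter has centre (-1, -1) and r² = 200/4 = 50.
Check P: distance² to centre = 29 ≤ 50, so it lies inside.
All remaining points lie in this disk, and no smaller disk contains both endpoints, so this is the minimum enclosing circle.
r = √50 ≈ 7.07.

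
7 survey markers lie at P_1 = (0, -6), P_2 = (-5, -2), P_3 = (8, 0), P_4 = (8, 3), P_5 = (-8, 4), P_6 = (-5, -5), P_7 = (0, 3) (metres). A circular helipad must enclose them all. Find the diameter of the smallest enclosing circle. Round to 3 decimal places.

16.509

By Welzl's lemma the MEC is supported by two points (diametrically opposite) or three points (on a circumcircle).
The minimum enclosing circle is determined by three boundary points: P_3, P_5, P_6.
Their circumcentre is (-1/11, 18/11) with r² = 8245/121.
The farthest remaining point P_4 is at distance² 8146/121 ≤ 8245/121.
Diameter = 2r = 2√(8245/121) ≈ 16.509.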